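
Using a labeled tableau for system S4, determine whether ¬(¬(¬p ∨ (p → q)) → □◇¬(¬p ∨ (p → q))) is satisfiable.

Satisfiable

1. ¬(¬(¬p ∨ (p → q)) → □◇¬(¬p ∨ (p → q))), 0
2. ¬(¬p ∨ (p → q)), 0
3. ¬□◇¬(¬p ∨ (p → q)), 0
4. p, 0
5. ¬(p → q), 0
6. ¬q, 0
7. ¬◇¬(¬p ∨ (p → q)), 1
8. ¬p ∨ (p → q), 1
9. p → q, 1
10. q, 1
Accessibility: 0R0, 0R1, 1R1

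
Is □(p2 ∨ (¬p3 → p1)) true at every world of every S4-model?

Not valid

Tableau for the negation ¬□(p2 ∨ (¬p3 → p1)):
1. ¬□(p2 ∨ (¬p3 → p1)), 0
2. ¬(p2 ∨ (¬p3 → p1)), 1
3. ¬p2, 1
4. ¬(¬p3 → p1), 1
5. ¬p3, 1
6. ¬p1, 1
Accessibility: 0R0, 0R1, 1R1
The negation has an open branch (countermodel exists).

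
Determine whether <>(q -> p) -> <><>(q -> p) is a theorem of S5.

Tableau for the negation ~(<>(q -> p) -> <><>(q -> p)):
1. ~(<>(q -> p) -> <><>(q -> p)), u
2. <>(q -> p), u   [~->-rule on 1]
3. ~<><>(q -> p), u   [~->-rule on 1]
4. ~<>(q -> p), u   [~<>-rule on 3 via uRu]
5. ~(q -> p), u   [~<>-rule on 4 via uRu]
6. q, u   [~->-rule on 5]
7. ~p, u   [~->-rule on 5]
8. q -> p, v   [<>-rule on 2: fresh world v, uRv]
9. ~<>(q -> p), v   [~<>-rule on 3 via uRv]
10. ~(q -> p), v   [~<>-rule on 4 via uRv]
11. q, v   [~->-rule on 10]
12. ~p, v   [~->-rule on 10]
13. p, v   [->-rule on 8 (branches; this branch)]
Accessibility: uRu, uRv, vRu, vRv
Branch closes: p and ~p both at v.
Every branch of the negation's tableau closes; the branch above is one of them.

Valid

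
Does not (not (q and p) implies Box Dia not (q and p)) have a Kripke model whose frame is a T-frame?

1. not (not (q and p) implies Box Dia not (q and p)), u
2. not (q and p), u
3. not Box Dia not (q and p), u
4. not p, u
5. not Dia not (q and p), v
6. q and p, v
7. q, v
8. p, v
Accessibility: uRu, uRv, vRv

Yes, satisfiable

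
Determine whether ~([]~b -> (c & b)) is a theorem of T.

Not valid

Tableau for the negation []~b -> (c & b):
1. []~b -> (c & b), u
2. c & b, u
3. c, u
4. b, u
Accessibility: uRu
The negation has an open branch (countermodel exists).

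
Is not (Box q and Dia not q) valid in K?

Tableau for the negation Box q and Dia not q:
1. Box q and Dia not q, u
2. Box q, u
3. Dia not q, u
4. not q, v
5. q, v
Accessibility: uRv
Branch closes: q and not q both at v.
Every branch of the negation's tableau closes; the branch above is one of them.

Yes, valid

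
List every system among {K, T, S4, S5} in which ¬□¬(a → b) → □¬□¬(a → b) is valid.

S5-tableau for the negation ¬(¬□¬(a → b) → □¬□¬(a → b)):
1. ¬(¬□¬(a → b) → □¬□¬(a → b)), w0
2. ¬□¬(a → b), w0   [¬→-rule on 1]
3. ¬□¬□¬(a → b), w0   [¬→-rule on 1]
4. a → b, w1   [¬□-rule on 2: fresh world w1, w0Rw1]
5. b, w1   [→-rule on 4 (branches; this branch)]
6. □¬(a → b), w2   [¬□-rule on 3: fresh world w2, w0Rw2]
7. ¬(a → b), w0   [□-rule on 6 via w2Rw0]
8. a, w0   [¬→-rule on 7]
9. ¬b, w0   [¬→-rule on 7]
10. ¬(a → b), w1   [□-rule on 6 via w2Rw1]
11. a, w1   [¬→-rule on 10]
12. ¬b, w1   [¬→-rule on 10]
Accessibility: w0Rw0, w0Rw1, w0Rw2, w1Rw0, w1Rw1, w1Rw2, w2Rw0, w2Rw1, w2Rw2
Branch closes: b and ¬b both at w1.
Every branch closes (one shown): valid in S5.
S4-tableau for the negation ¬(¬□¬(a → b) → □¬□¬(a → b)):
1. ¬(¬□¬(a → b) → □¬□¬(a → b)), w0
2. ¬□¬(a → b), w0   [¬→-rule on 1]
3. ¬□¬□¬(a → b), w0   [¬→-rule on 1]
4. a → b, w1   [¬□-rule on 2: fresh world w1, w0Rw1]
5. b, w1   [→-rule on 4 (branches; this branch)]
6. □¬(a → b), w2   [¬□-rule on 3: fresh world w2, w0Rw2]
7. ¬(a → b), w2   [□-rule on 6 via w2Rw2]
8. a, w2   [¬→-rule on 7]
9. ¬b, w2   [¬→-rule on 7]
Accessibility: w0Rw0, w0Rw1, w0Rw2, w1Rw1, w2Rw2
Complete open branch: countermodel on an S4-frame, so not valid in S4, nor in K, T (the same frame is also a K-frame and a T-frame).

S5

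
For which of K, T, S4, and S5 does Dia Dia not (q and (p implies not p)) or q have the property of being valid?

T-tableau for the negation not (Dia Dia not (q and (p implies not p)) or q):
1. not (Dia Dia not (q and (p implies not p)) or q), w0
2. not Dia Dia not (q and (p implies not p)), w0
3. not q, w0
4. not Dia not (q and (p implies not p)), w0
5. q and (p implies not p), w0
6. q, w0
7. p implies not p, w0
Accessibility: w0Rw0
Branch closes: q and not q both at w0.
Every branch closes (one shown): valid in T, hence also in S4, S5 (every theorem of T is a theorem of S4 and S5).
K-tableau for the negation not (Dia Dia not (q and (p implies not p)) or q):
1. not (Dia Dia not (q and (p implies not p)) or q), w0
2. not Dia Dia not (q and (p implies not p)), w0
3. not q, w0
Complete open branch: countermodel on a K-frame, so not valid in K.

T, S4, S5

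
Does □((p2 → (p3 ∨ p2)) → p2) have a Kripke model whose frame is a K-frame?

1. □((p2 → (p3 ∨ p2)) → p2), 0

Yes, satisfiable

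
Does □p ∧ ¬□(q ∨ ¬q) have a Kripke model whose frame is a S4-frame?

No, unsatisfiable

1. □p ∧ ¬□(q ∨ ¬q), w0
2. □p, w0
3. ¬□(q ∨ ¬q), w0
4. p, w0
5. ¬(q ∨ ¬q), w1
6. ¬q, w1
7. q, w1
Accessibility: w0Rw0, w0Rw1, w1Rw1
Branch closes: q and ¬q both at w1.
(One branch shown.) All branches close.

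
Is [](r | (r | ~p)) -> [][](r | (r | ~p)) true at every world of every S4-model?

Valid

Tableau for the negation ~([](r | (r | ~p)) -> [][](r | (r | ~p))):
1. ~([](r | (r | ~p)) -> [][](r | (r | ~p))), u
2. [](r | (r | ~p)), u
3. ~[][](r | (r | ~p)), u
4. r | (r | ~p), u
5. r | ~p, u
6. ~p, u
7. ~[](r | (r | ~p)), v
8. r | (r | ~p), v
9. r | ~p, v
10. ~p, v
11. ~(r | (r | ~p)), w
12. ~r, w
13. ~(r | ~p), w
14. p, w
15. r | (r | ~p), w
16. r | ~p, w
17. ~p, w
Accessibility: uRu, uRv, uRw, vRv, vRw, wRw
Branch closes: p and ~p both at w.
Every branch of the negation's tableau closes; the branch above is one of them.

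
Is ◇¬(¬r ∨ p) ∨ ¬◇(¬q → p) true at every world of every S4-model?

Invalid (countermodel exists)

Tableau for the negation ¬(◇¬(¬r ∨ p) ∨ ¬◇(¬q → p)):
1. ¬(◇¬(¬r ∨ p) ∨ ¬◇(¬q → p)), 0
2. ¬◇¬(¬r ∨ p), 0
3. ◇(¬q → p), 0
4. ¬r ∨ p, 0
5. p, 0
6. ¬q → p, 1
7. ¬r ∨ p, 1
8. p, 1
Accessibility: 0R0, 0R1, 1R1
The negation has an open branch (countermodel exists).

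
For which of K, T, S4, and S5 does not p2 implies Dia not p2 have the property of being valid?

T-tableau for the negation not (not p2 implies Dia not p2):
1. not (not p2 implies Dia not p2), 0
2. not p2, 0   [neg-implies-rule on 1]
3. not Dia not p2, 0   [neg-implies-rule on 1]
4. p2, 0   [neg-Dia-rule on 3 via 0R0]
Accessibility: 0R0
Branch closes: p2 and not p2 both at 0.
Every branch closes (one shown): valid in T, hence also in S4, S5 (every theorem of T is a theorem of S4 and S5).
K-tableau for the negation not (not p2 implies Dia not p2):
1. not (not p2 implies Dia not p2), 0
2. not p2, 0   [neg-implies-rule on 1]
3. not Dia not p2, 0   [neg-implies-rule on 1]
Complete open branch: countermodel on a K-frame, so not valid in K.

T, S4, S5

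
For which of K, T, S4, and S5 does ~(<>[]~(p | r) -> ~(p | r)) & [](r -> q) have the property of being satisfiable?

K, T, S4

S5-tableau for the formula:
1. ~(<>[]~(p | r) -> ~(p | r)) & [](r -> q), u
2. ~(<>[]~(p | r) -> ~(p | r)), u
3. [](r -> q), u
4. <>[]~(p | r), u
5. p | r, u
6. r -> q, u
7. r, u
8. q, u
9. []~(p | r), v
10. r -> q, v
11. ~(p | r), u
12. ~p, u
13. ~r, u
Accessibility: uRu, uRv, vRu, vRv
Branch closes: r and ~r both at u.
Every branch closes (one shown): unsatisfiable in S5.
S4-tableau for the formula:
1. ~(<>[]~(p | r) -> ~(p | r)) & [](r -> q), u
2. ~(<>[]~(p | r) -> ~(p | r)), u
3. [](r -> q), u
4. <>[]~(p | r), u
5. p | r, u
6. r -> q, u
7. r, u
8. q, u
9. []~(p | r), v
10. r -> q, v
11. ~(p | r), v
12. ~p, v
13. ~r, v
14. q, v
Accessibility: uRu, uRv, vRv
Complete open branch: satisfiable in S4, hence also in K, T (this S4-model is also a K-model and a T-model).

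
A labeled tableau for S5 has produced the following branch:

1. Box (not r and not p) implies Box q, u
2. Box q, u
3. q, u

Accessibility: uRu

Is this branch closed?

No world carries both an atom and its negation.

Not closed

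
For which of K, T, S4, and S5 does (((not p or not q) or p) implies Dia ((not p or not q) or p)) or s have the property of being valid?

T, S4, S5

K-tableau for the negation not ((((not p or not q) or p) implies Dia ((not p or not q) or p)) or s):
1. not ((((not p or not q) or p) implies Dia ((not p or not q) or p)) or s), w0
2. not (((not p or not q) or p) implies Dia ((not p or not q) or p)), w0   [neg-or-rule on 1]
3. not s, w0   [neg-or-rule on 1]
4. (not p or not q) or p, w0   [neg-implies-rule on 2]
5. not Dia ((not p or not q) or p), w0   [neg-implies-rule on 2]
6. p, w0   [or-rule on 4 (branches; this branch)]
Complete open branch: countermodel on a K-frame, so not valid in K.
T-tableau for the negation not ((((not p or not q) or p) implies Dia ((not p or not q) or p)) or s):
1. not ((((not p or not q) or p) implies Dia ((not p or not q) or p)) or s), w0
2. not (((not p or not q) or p) implies Dia ((not p or not q) or p)), w0   [neg-or-rule on 1]
3. not s, w0   [neg-or-rule on 1]
4. (not p or not q) or p, w0   [neg-implies-rule on 2]
5. not Dia ((not p or not q) or p), w0   [neg-implies-rule on 2]
6. not ((not p or not q) or p), w0   [neg-Dia-rule on 5 via w0Rw0]
7. not (not p or not q), w0   [neg-or-rule on 6]
8. not p, w0   [neg-or-rule on 6]
9. p, w0   [neg-or-rule on 7]
10. q, w0   [neg-or-rule on 7]
Accessibility: w0Rw0
Branch closes: p and not p both at w0.
Every branch closes (one shown): valid in T, hence also in S4, S5 (every theorem of T is a theorem of S4 and S5).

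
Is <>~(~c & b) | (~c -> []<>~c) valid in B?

Yes, valid

Tableau for the negation ~(<>~(~c & b) | (~c -> []<>~c)):
1. ~(<>~(~c & b) | (~c -> []<>~c)), w0
2. ~<>~(~c & b), w0
3. ~(~c -> []<>~c), w0
4. ~c, w0
5. ~[]<>~c, w0
6. ~c & b, w0
7. b, w0
8. ~<>~c, w1
9. ~c & b, w1
10. ~c, w1
11. b, w1
12. c, w0
Accessibility: w0Rw0, w0Rw1, w1Rw0, w1Rw1
Branch closes: c and ~c both at w0.
All branches of the negation close; one closing branch shown above.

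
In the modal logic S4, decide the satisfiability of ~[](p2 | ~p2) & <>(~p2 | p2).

Unsatisfiable (every branch closes)

1. ~[](p2 | ~p2) & <>(~p2 | p2), 0
2. ~[](p2 | ~p2), 0
3. <>(~p2 | p2), 0
4. ~(p2 | ~p2), 1
5. ~p2, 1
6. p2, 1
Accessibility: 0R0, 0R1, 1R1
Branch closes: p2 and ~p2 both at 1.
All branches of the tableau close; one closing branch shown above.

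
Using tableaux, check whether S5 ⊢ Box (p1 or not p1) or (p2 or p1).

Tableau for the negation not (Box (p1 or not p1) or (p2 or p1)):
1. not (Box (p1 or not p1) or (p2 or p1)), w0
2. not Box (p1 or not p1), w0
3. not (p2 or p1), w0
4. not p2, w0
5. not p1, w0
6. not (p1 or not p1), w1
7. not p1, w1
8. p1, w1
Accessibility: w0Rw0, w0Rw1, w1Rw0, w1Rw1
Branch closes: p1 and not p1 both at w1.
All branches of the negation close; one closing branch shown above.

Valid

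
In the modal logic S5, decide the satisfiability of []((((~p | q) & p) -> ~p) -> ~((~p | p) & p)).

1. []((((~p | q) & p) -> ~p) -> ~((~p | p) & p)), w0
2. (((~p | q) & p) -> ~p) -> ~((~p | p) & p), w0   [[]-rule on 1 via w0Rw0]
3. ~((~p | p) & p), w0   [->-rule on 2 (branches; this branch)]
4. ~p, w0   [~&-rule on 3 (branches; this branch)]
Accessibility: w0Rw0

Satisfiable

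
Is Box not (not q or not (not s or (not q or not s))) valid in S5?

Tableau for the negation not Box not (not q or not (not s or (not q or not s))):
1. not Box not (not q or not (not s or (not q or not s))), 0
2. not q or not (not s or (not q or not s)), 1   [neg-Box-rule on 1: fresh world 1, 0R1]
3. not (not s or (not q or not s)), 1   [or-rule on 2 (branches; this branch)]
4. s, 1   [neg-or-rule on 3]
5. not (not q or not s), 1   [neg-or-rule on 3]
6. q, 1   [neg-or-rule on 5]
Accessibility: 0R0, 0R1, 1R0, 1R1
The negation has an open branch (countermodel exists).

Not valid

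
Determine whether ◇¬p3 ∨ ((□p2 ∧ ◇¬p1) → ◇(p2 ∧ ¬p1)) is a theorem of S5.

Valid

Tableau for the negation ¬(◇¬p3 ∨ ((□p2 ∧ ◇¬p1) → ◇(p2 ∧ ¬p1))):
1. ¬(◇¬p3 ∨ ((□p2 ∧ ◇¬p1) → ◇(p2 ∧ ¬p1))), w0
2. ¬◇¬p3, w0
3. ¬((□p2 ∧ ◇¬p1) → ◇(p2 ∧ ¬p1)), w0
4. □p2 ∧ ◇¬p1, w0
5. ¬◇(p2 ∧ ¬p1), w0
6. □p2, w0
7. ◇¬p1, w0
8. p3, w0
9. ¬(p2 ∧ ¬p1), w0
10. p2, w0
11. p1, w0
12. ¬p1, w1
13. p3, w1
14. ¬(p2 ∧ ¬p1), w1
15. p2, w1
16. p1, w1
Accessibility: w0Rw0, w0Rw1, w1Rw0, w1Rw1
Branch closes: p1 and ¬p1 both at w1.
Every branch of the negation's tableau closes; the branch above is one of them.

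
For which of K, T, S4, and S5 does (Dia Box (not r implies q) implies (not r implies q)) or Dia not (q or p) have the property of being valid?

S5

S5-tableau for the negation not ((Dia Box (not r implies q) implies (not r implies q)) or Dia not (q or p)):
1. not ((Dia Box (not r implies q) implies (not r implies q)) or Dia not (q or p)), 0
2. not (Dia Box (not r implies q) implies (not r implies q)), 0
3. not Dia not (q or p), 0
4. Dia Box (not r implies q), 0
5. not (not r implies q), 0
6. not r, 0
7. not q, 0
8. q or p, 0
9. p, 0
10. Box (not r implies q), 1
11. q or p, 1
12. not r implies q, 0
13. not r implies q, 1
14. p, 1
15. q, 0
Accessibility: 0R0, 0R1, 1R0, 1R1
Branch closes: q and not q both at 0.
Every branch closes (one shown): valid in S5.
S4-tableau for the negation not ((Dia Box (not r implies q) implies (not r implies q)) or Dia not (q or p)):
1. not ((Dia Box (not r implies q) implies (not r implies q)) or Dia not (q or p)), 0
2. not (Dia Box (not r implies q) implies (not r implies q)), 0
3. not Dia not (q or p), 0
4. Dia Box (not r implies q), 0
5. not (not r implies q), 0
6. not r, 0
7. not q, 0
8. q or p, 0
9. p, 0
10. Box (not r implies q), 1
11. q or p, 1
12. not r implies q, 1
13. p, 1
14. q, 1
Accessibility: 0R0, 0R1, 1R1
Complete open branch: countermodel on an S4-frame, so not valid in S4, nor in K, T (the same frame is also a K-frame and a T-frame).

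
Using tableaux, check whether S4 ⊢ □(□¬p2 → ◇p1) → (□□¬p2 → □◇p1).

Valid in S4

Tableau for the negation ¬(□(□¬p2 → ◇p1) → (□□¬p2 → □◇p1)):
1. ¬(□(□¬p2 → ◇p1) → (□□¬p2 → □◇p1)), u
2. □(□¬p2 → ◇p1), u
3. ¬(□□¬p2 → □◇p1), u
4. □□¬p2, u
5. ¬□◇p1, u
6. □¬p2 → ◇p1, u
7. □¬p2, u
8. ¬p2, u
9. ◇p1, u
10. ¬◇p1, v
11. □¬p2 → ◇p1, v
12. □¬p2, v
13. ¬p2, v
14. ¬p1, v
15. ◇p1, v
16. p1, w
17. □¬p2 → ◇p1, w
18. □¬p2, w
19. ¬p2, w
20. ◇p1, w
21. p1, x
22. □¬p2 → ◇p1, x
23. □¬p2, x
24. ¬p2, x
25. ¬p1, x
Accessibility: uRu, uRv, uRw, uRx, vRv, vRx, wRw, xRx
Branch closes: p1 and ¬p1 both at x.
All branches of the negation close; one closing branch shown above.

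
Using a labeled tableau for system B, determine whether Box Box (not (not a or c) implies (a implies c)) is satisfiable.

1. Box Box (not (not a or c) implies (a implies c)), w0
2. Box (not (not a or c) implies (a implies c)), w0
3. not (not a or c) implies (a implies c), w0
4. a implies c, w0
5. c, w0
Accessibility: w0Rw0

Satisfiable (open branch found)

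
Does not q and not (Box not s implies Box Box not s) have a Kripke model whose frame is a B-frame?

1. not q and not (Box not s implies Box Box not s), w0
2. not q, w0
3. not (Box not s implies Box Box not s), w0
4. Box not s, w0
5. not Box Box not s, w0
6. not s, w0
7. not Box not s, w1
8. not s, w1
9. s, w2
Accessibility: w0Rw0, w0Rw1, w1Rw0, w1Rw1, w1Rw2, w2Rw1, w2Rw2

Yes, satisfiable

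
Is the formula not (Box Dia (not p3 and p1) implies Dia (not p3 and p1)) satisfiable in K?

Yes, satisfiable

1. not (Box Dia (not p3 and p1) implies Dia (not p3 and p1)), 0
2. Box Dia (not p3 and p1), 0
3. not Dia (not p3 and p1), 0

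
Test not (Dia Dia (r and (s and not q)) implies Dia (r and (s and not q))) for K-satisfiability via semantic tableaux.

1. not (Dia Dia (r and (s and not q)) implies Dia (r and (s and not q))), u
2. Dia Dia (r and (s and not q)), u
3. not Dia (r and (s and not q)), u
4. Dia (r and (s and not q)), v
5. not (r and (s and not q)), v
6. not (s and not q), v
7. q, v
8. r and (s and not q), w
9. r, w
10. s and not q, w
11. s, w
12. not q, w
Accessibility: uRv, vRw

Satisfiable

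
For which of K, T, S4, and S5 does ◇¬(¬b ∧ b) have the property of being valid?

K-tableau for the negation ¬◇¬(¬b ∧ b):
1. ¬◇¬(¬b ∧ b), w0
Complete open branch: countermodel on a K-frame, so not valid in K.
T-tableau for the negation ¬◇¬(¬b ∧ b):
1. ¬◇¬(¬b ∧ b), w0
2. ¬b ∧ b, w0   [¬◇-rule on 1 via w0Rw0]
3. ¬b, w0   [∧-rule on 2]
4. b, w0   [∧-rule on 2]
Accessibility: w0Rw0
Branch closes: b and ¬b both at w0.
Every branch closes (one shown): valid in T, hence also in S4, S5 (every theorem of T is a theorem of S4 and S5).

T, S4, S5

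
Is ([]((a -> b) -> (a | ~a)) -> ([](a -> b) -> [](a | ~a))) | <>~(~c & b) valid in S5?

Valid

Tableau for the negation ~(([]((a -> b) -> (a | ~a)) -> ([](a -> b) -> [](a | ~a))) | <>~(~c & b)):
1. ~(([]((a -> b) -> (a | ~a)) -> ([](a -> b) -> [](a | ~a))) | <>~(~c & b)), u
2. ~([]((a -> b) -> (a | ~a)) -> ([](a -> b) -> [](a | ~a))), u
3. ~<>~(~c & b), u
4. []((a -> b) -> (a | ~a)), u
5. ~([](a -> b) -> [](a | ~a)), u
6. [](a -> b), u
7. ~[](a | ~a), u
8. ~c & b, u
9. ~c, u
10. b, u
11. (a -> b) -> (a | ~a), u
12. a -> b, u
13. a | ~a, u
14. ~a, u
15. ~(a | ~a), v
16. ~a, v
17. a, v
Accessibility: uRu, uRv, vRu, vRv
Branch closes: a and ~a both at v.
All branches of the negation close; one closing branch shown above.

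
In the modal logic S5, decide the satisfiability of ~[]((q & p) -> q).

1. ~[]((q & p) -> q), w0
2. ~((q & p) -> q), w1
3. q & p, w1
4. ~q, w1
5. q, w1
6. p, w1
Accessibility: w0Rw0, w0Rw1, w1Rw0, w1Rw1
Branch closes: q and ~q both at w1.
(One branch shown.) All branches close.

Unsatisfiable (every branch closes)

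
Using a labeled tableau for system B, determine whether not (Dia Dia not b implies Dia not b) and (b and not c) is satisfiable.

Satisfiable

1. not (Dia Dia not b implies Dia not b) and (b and not c), u
2. not (Dia Dia not b implies Dia not b), u   [and-rule on 1]
3. b and not c, u   [and-rule on 1]
4. Dia Dia not b, u   [neg-implies-rule on 2]
5. not Dia not b, u   [neg-implies-rule on 2]
6. b, u   [and-rule on 3]
7. not c, u   [and-rule on 3]
8. Dia not b, v   [Dia-rule on 4: fresh world v, uRv]
9. b, v   [neg-Dia-rule on 5 via uRv]
10. not b, w   [Dia-rule on 8: fresh world w, vRw]
Accessibility: uRu, uRv, vRu, vRv, vRw, wRv, wRw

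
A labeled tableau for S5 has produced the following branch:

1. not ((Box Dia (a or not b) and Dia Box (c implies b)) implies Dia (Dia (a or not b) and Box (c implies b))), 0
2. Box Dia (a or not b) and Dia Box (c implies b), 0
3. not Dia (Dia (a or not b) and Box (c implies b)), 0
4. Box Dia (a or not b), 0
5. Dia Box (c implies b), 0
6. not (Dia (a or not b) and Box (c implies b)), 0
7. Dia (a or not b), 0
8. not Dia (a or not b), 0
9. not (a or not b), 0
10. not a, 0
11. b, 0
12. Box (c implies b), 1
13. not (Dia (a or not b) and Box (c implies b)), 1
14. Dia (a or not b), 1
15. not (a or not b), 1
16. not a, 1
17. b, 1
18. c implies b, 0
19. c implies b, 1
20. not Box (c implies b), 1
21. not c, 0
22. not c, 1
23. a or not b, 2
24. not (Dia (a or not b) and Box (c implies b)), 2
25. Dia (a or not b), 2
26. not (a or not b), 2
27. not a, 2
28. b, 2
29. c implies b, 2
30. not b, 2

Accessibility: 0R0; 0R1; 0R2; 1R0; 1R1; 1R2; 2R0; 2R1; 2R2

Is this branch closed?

Yes, closed

Both b and not b appear at 2.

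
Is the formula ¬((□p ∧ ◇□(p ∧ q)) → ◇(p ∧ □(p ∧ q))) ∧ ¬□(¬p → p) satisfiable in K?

1. ¬((□p ∧ ◇□(p ∧ q)) → ◇(p ∧ □(p ∧ q))) ∧ ¬□(¬p → p), 0
2. ¬((□p ∧ ◇□(p ∧ q)) → ◇(p ∧ □(p ∧ q))), 0   [∧-rule on 1]
3. ¬□(¬p → p), 0   [∧-rule on 1]
4. □p ∧ ◇□(p ∧ q), 0   [¬→-rule on 2]
5. ¬◇(p ∧ □(p ∧ q)), 0   [¬→-rule on 2]
6. □p, 0   [∧-rule on 4]
7. ◇□(p ∧ q), 0   [∧-rule on 4]
8. ¬(¬p → p), 1   [¬□-rule on 3: fresh world 1, 0R1]
9. ¬p, 1   [¬→-rule on 8]
10. ¬(p ∧ □(p ∧ q)), 1   [¬◇-rule on 5 via 0R1]
11. p, 1   [□-rule on 6 via 0R1]
Accessibility: 0R1
Branch closes: p and ¬p both at 1.
All branches of the tableau close; one closing branch shown above.

No, unsatisfiable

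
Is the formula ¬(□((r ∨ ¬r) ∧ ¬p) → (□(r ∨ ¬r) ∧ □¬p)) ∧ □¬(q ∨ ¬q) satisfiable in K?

No, unsatisfiable

1. ¬(□((r ∨ ¬r) ∧ ¬p) → (□(r ∨ ¬r) ∧ □¬p)) ∧ □¬(q ∨ ¬q), w0
2. ¬(□((r ∨ ¬r) ∧ ¬p) → (□(r ∨ ¬r) ∧ □¬p)), w0
3. □¬(q ∨ ¬q), w0
4. □((r ∨ ¬r) ∧ ¬p), w0
5. ¬(□(r ∨ ¬r) ∧ □¬p), w0
6. ¬□¬p, w0
7. p, w1
8. ¬(q ∨ ¬q), w1
9. ¬q, w1
10. q, w1
Accessibility: w0Rw1
Branch closes: q and ¬q both at w1.
(One branch shown.) All branches close.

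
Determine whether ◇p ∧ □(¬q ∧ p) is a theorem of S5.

Tableau for the negation ¬(◇p ∧ □(¬q ∧ p)):
1. ¬(◇p ∧ □(¬q ∧ p)), w0
2. ¬□(¬q ∧ p), w0   [¬∧-rule on 1 (branches; this branch)]
3. ¬(¬q ∧ p), w1   [¬□-rule on 2: fresh world w1, w0Rw1]
4. ¬p, w1   [¬∧-rule on 3 (branches; this branch)]
Accessibility: w0Rw0, w0Rw1, w1Rw0, w1Rw1
The negation has an open branch (countermodel exists).

No, not valid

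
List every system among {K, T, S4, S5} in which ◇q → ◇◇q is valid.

T, S4, S5

K-tableau for the negation ¬(◇q → ◇◇q):
1. ¬(◇q → ◇◇q), u
2. ◇q, u   [¬→-rule on 1]
3. ¬◇◇q, u   [¬→-rule on 1]
4. q, v   [◇-rule on 2: fresh world v, uRv]
5. ¬◇q, v   [¬◇-rule on 3 via uRv]
Accessibility: uRv
Complete open branch: countermodel on a K-frame, so not valid in K.
T-tableau for the negation ¬(◇q → ◇◇q):
1. ¬(◇q → ◇◇q), u
2. ◇q, u   [¬→-rule on 1]
3. ¬◇◇q, u   [¬→-rule on 1]
4. ¬◇q, u   [¬◇-rule on 3 via uRu]
5. ¬q, u   [¬◇-rule on 4 via uRu]
6. q, v   [◇-rule on 2: fresh world v, uRv]
7. ¬◇q, v   [¬◇-rule on 3 via uRv]
8. ¬q, v   [¬◇-rule on 4 via uRv]
Accessibility: uRu, uRv, vRv
Branch closes: q and ¬q both at v.
Every branch closes (one shown): valid in T, hence also in S4, S5 (every theorem of T is a theorem of S4 and S5).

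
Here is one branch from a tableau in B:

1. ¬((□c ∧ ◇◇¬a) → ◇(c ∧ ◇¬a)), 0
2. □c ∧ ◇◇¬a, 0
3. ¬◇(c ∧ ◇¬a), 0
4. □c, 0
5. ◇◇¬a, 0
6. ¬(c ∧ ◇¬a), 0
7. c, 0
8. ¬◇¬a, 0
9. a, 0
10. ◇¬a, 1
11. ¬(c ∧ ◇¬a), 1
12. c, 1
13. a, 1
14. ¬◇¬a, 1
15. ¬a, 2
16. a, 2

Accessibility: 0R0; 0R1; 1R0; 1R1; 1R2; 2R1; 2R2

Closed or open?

Both a and ¬a appear at 2.

Yes, closed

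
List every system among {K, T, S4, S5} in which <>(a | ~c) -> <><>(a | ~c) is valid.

T, S4, S5

K-tableau for the negation ~(<>(a | ~c) -> <><>(a | ~c)):
1. ~(<>(a | ~c) -> <><>(a | ~c)), 0
2. <>(a | ~c), 0   [~->-rule on 1]
3. ~<><>(a | ~c), 0   [~->-rule on 1]
4. a | ~c, 1   [<>-rule on 2: fresh world 1, 0R1]
5. ~<>(a | ~c), 1   [~<>-rule on 3 via 0R1]
6. ~c, 1   [|-rule on 4 (branches; this branch)]
Accessibility: 0R1
Complete open branch: countermodel on a K-frame, so not valid in K.
T-tableau for the negation ~(<>(a | ~c) -> <><>(a | ~c)):
1. ~(<>(a | ~c) -> <><>(a | ~c)), 0
2. <>(a | ~c), 0   [~->-rule on 1]
3. ~<><>(a | ~c), 0   [~->-rule on 1]
4. ~<>(a | ~c), 0   [~<>-rule on 3 via 0R0]
5. ~(a | ~c), 0   [~<>-rule on 4 via 0R0]
6. ~a, 0   [~|-rule on 5]
7. c, 0   [~|-rule on 5]
8. a | ~c, 1   [<>-rule on 2: fresh world 1, 0R1]
9. ~<>(a | ~c), 1   [~<>-rule on 3 via 0R1]
10. ~(a | ~c), 1   [~<>-rule on 4 via 0R1]
11. ~a, 1   [~|-rule on 10]
12. c, 1   [~|-rule on 10]
13. ~c, 1   [|-rule on 8 (branches; this branch)]
Accessibility: 0R0, 0R1, 1R1
Branch closes: c and ~c both at 1.
Every branch closes (one shown): valid in T, hence also in S4, S5 (every theorem of T is a theorem of S4 and S5).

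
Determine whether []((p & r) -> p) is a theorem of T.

Tableau for the negation ~[]((p & r) -> p):
1. ~[]((p & r) -> p), w0
2. ~((p & r) -> p), w1   [~[]-rule on 1: fresh world w1, w0Rw1]
3. p & r, w1   [~->-rule on 2]
4. ~p, w1   [~->-rule on 2]
5. p, w1   [&-rule on 3]
6. r, w1   [&-rule on 3]
Accessibility: w0Rw0, w0Rw1, w1Rw1
Branch closes: p and ~p both at w1.
All branches of the negation close; one closing branch shown above.

Yes, valid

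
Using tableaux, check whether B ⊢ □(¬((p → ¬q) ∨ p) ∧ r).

Tableau for the negation ¬□(¬((p → ¬q) ∨ p) ∧ r):
1. ¬□(¬((p → ¬q) ∨ p) ∧ r), u
2. ¬(¬((p → ¬q) ∨ p) ∧ r), v
3. ¬r, v
Accessibility: uRu, uRv, vRu, vRv
The negation has an open branch (countermodel exists).

Invalid (countermodel exists)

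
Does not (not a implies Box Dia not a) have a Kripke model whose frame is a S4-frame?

1. not (not a implies Box Dia not a), 0
2. not a, 0   [neg-implies-rule on 1]
3. not Box Dia not a, 0   [neg-implies-rule on 1]
4. not Dia not a, 1   [neg-Box-rule on 3: fresh world 1, 0R1]
5. a, 1   [neg-Dia-rule on 4 via 1R1]
Accessibility: 0R0, 0R1, 1R1

Satisfiable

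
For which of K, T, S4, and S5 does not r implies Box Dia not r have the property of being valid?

S5-tableau for the negation not (not r implies Box Dia not r):
1. not (not r implies Box Dia not r), w0
2. not r, w0   [neg-implies-rule on 1]
3. not Box Dia not r, w0   [neg-implies-rule on 1]
4. not Dia not r, w1   [neg-Box-rule on 3: fresh world w1, w0Rw1]
5. r, w0   [neg-Dia-rule on 4 via w1Rw0]
Accessibility: w0Rw0, w0Rw1, w1Rw0, w1Rw1
Branch closes: r and not r both at w0.
Every branch closes (one shown): valid in S5.
S4-tableau for the negation not (not r implies Box Dia not r):
1. not (not r implies Box Dia not r), w0
2. not r, w0   [neg-implies-rule on 1]
3. not Box Dia not r, w0   [neg-implies-rule on 1]
4. not Dia not r, w1   [neg-Box-rule on 3: fresh world w1, w0Rw1]
5. r, w1   [neg-Dia-rule on 4 via w1Rw1]
Accessibility: w0Rw0, w0Rw1, w1Rw1
Complete open branch: countermodel on an S4-frame, so not valid in S4, nor in K, T (the same frame is also a K-frame and a T-frame).

S5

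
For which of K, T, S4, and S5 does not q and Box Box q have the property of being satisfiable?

T-tableau for the formula:
1. not q and Box Box q, w0
2. not q, w0
3. Box Box q, w0
4. Box q, w0
5. q, w0
Accessibility: w0Rw0
Branch closes: q and not q both at w0.
Every branch closes (one shown): unsatisfiable in T, hence also in S4, S5 (every S4/S5-frame is a T-frame).
K-tableau for the formula:
1. not q and Box Box q, w0
2. not q, w0
3. Box Box q, w0
Complete open branch: satisfiable in K.

K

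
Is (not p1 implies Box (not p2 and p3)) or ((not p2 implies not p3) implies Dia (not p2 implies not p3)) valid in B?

Valid in B

Tableau for the negation not ((not p1 implies Box (not p2 and p3)) or ((not p2 implies not p3) implies Dia (not p2 implies not p3))):
1. not ((not p1 implies Box (not p2 and p3)) or ((not p2 implies not p3) implies Dia (not p2 implies not p3))), 0
2. not (not p1 implies Box (not p2 and p3)), 0
3. not ((not p2 implies not p3) implies Dia (not p2 implies not p3)), 0
4. not p1, 0
5. not Box (not p2 and p3), 0
6. not p2 implies not p3, 0
7. not Dia (not p2 implies not p3), 0
8. not (not p2 implies not p3), 0
9. not p2, 0
10. p3, 0
11. not p3, 0
Accessibility: 0R0
Branch closes: p3 and not p3 both at 0.
All branches of the negation close; one closing branch shown above.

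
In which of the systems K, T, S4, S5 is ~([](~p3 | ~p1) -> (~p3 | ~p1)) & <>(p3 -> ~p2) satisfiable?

K

K-tableau for the formula:
1. ~([](~p3 | ~p1) -> (~p3 | ~p1)) & <>(p3 -> ~p2), u
2. ~([](~p3 | ~p1) -> (~p3 | ~p1)), u
3. <>(p3 -> ~p2), u
4. [](~p3 | ~p1), u
5. ~(~p3 | ~p1), u
6. p3, u
7. p1, u
8. p3 -> ~p2, v
9. ~p3 | ~p1, v
10. ~p2, v
11. ~p1, v
Accessibility: uRv
Complete open branch: satisfiable in K.
T-tableau for the formula:
1. ~([](~p3 | ~p1) -> (~p3 | ~p1)) & <>(p3 -> ~p2), u
2. ~([](~p3 | ~p1) -> (~p3 | ~p1)), u
3. <>(p3 -> ~p2), u
4. [](~p3 | ~p1), u
5. ~(~p3 | ~p1), u
6. p3, u
7. p1, u
8. ~p3 | ~p1, u
9. ~p1, u
Accessibility: uRu
Branch closes: p1 and ~p1 both at u.
Every branch closes (one shown): unsatisfiable in T, hence also in S4, S5 (every S4/S5-frame is a T-frame).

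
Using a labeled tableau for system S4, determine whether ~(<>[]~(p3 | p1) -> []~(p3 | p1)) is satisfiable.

1. ~(<>[]~(p3 | p1) -> []~(p3 | p1)), w0
2. <>[]~(p3 | p1), w0   [~->-rule on 1]
3. ~[]~(p3 | p1), w0   [~->-rule on 1]
4. []~(p3 | p1), w1   [<>-rule on 2: fresh world w1, w0Rw1]
5. ~(p3 | p1), w1   [[]-rule on 4 via w1Rw1]
6. ~p3, w1   [~|-rule on 5]
7. ~p1, w1   [~|-rule on 5]
8. p3 | p1, w2   [~[]-rule on 3: fresh world w2, w0Rw2]
9. p1, w2   [|-rule on 8 (branches; this branch)]
Accessibility: w0Rw0, w0Rw1, w0Rw2, w1Rw1, w2Rw2

Satisfiable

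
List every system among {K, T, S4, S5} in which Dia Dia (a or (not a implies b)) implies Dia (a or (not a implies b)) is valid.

S4-tableau for the negation not (Dia Dia (a or (not a implies b)) implies Dia (a or (not a implies b))):
1. not (Dia Dia (a or (not a implies b)) implies Dia (a or (not a implies b))), u
2. Dia Dia (a or (not a implies b)), u
3. not Dia (a or (not a implies b)), u
4. not (a or (not a implies b)), u
5. not a, u
6. not (not a implies b), u
7. not b, u
8. Dia (a or (not a implies b)), v
9. not (a or (not a implies b)), v
10. not a, v
11. not (not a implies b), v
12. not b, v
13. a or (not a implies b), w
14. not (a or (not a implies b)), w
15. not a, w
16. not (not a implies b), w
17. not b, w
18. not a implies b, w
19. b, w
Accessibility: uRu, uRv, uRw, vRv, vRw, wRw
Branch closes: b and not b both at w.
Every branch closes (one shown): valid in S4, hence also in S5 (every theorem of S4 is a theorem of S5).
T-tableau for the negation not (Dia Dia (a or (not a implies b)) implies Dia (a or (not a implies b))):
1. not (Dia Dia (a or (not a implies b)) implies Dia (a or (not a implies b))), u
2. Dia Dia (a or (not a implies b)), u
3. not Dia (a or (not a implies b)), u
4. not (a or (not a implies b)), u
5. not a, u
6. not (not a implies b), u
7. not b, u
8. Dia (a or (not a implies b)), v
9. not (a or (not a implies b)), v
10. not a, v
11. not (not a implies b), v
12. not b, v
13. a or (not a implies b), w
14. not a implies b, w
15. b, w
Accessibility: uRu, uRv, vRv, vRw, wRw
Complete open branch: countermodel on a T-frame, so not valid in T, nor in K (the same frame is also a K-frame).

S4, S5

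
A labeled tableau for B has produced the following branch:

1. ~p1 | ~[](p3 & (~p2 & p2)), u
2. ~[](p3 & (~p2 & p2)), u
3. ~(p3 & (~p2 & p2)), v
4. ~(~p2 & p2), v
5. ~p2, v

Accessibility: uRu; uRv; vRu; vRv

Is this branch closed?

Open

There is no literal clash: for every atom and world, at most one sign appears.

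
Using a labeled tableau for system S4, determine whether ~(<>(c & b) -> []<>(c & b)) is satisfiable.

Satisfiable

1. ~(<>(c & b) -> []<>(c & b)), w0
2. <>(c & b), w0   [~->-rule on 1]
3. ~[]<>(c & b), w0   [~->-rule on 1]
4. c & b, w1   [<>-rule on 2: fresh world w1, w0Rw1]
5. c, w1   [&-rule on 4]
6. b, w1   [&-rule on 4]
7. ~<>(c & b), w2   [~[]-rule on 3: fresh world w2, w0Rw2]
8. ~(c & b), w2   [~<>-rule on 7 via w2Rw2]
9. ~b, w2   [~&-rule on 8 (branches; this branch)]
Accessibility: w0Rw0, w0Rw1, w0Rw2, w1Rw1, w2Rw2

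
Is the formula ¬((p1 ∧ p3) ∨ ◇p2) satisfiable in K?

1. ¬((p1 ∧ p3) ∨ ◇p2), u
2. ¬(p1 ∧ p3), u
3. ¬◇p2, u
4. ¬p3, u

Yes, satisfiable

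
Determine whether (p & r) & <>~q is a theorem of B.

Not valid

Tableau for the negation ~((p & r) & <>~q):
1. ~((p & r) & <>~q), u
2. ~<>~q, u
3. q, u
Accessibility: uRu
The negation has an open branch (countermodel exists).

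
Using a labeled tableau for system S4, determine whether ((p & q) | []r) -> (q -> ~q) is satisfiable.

1. ((p & q) | []r) -> (q -> ~q), u
2. q -> ~q, u
3. ~q, u
Accessibility: uRu

Satisfiable (open branch found)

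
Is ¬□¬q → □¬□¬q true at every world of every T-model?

Invalid (countermodel exists)

Tableau for the negation ¬(¬□¬q → □¬□¬q):
1. ¬(¬□¬q → □¬□¬q), w0
2. ¬□¬q, w0
3. ¬□¬□¬q, w0
4. q, w1
5. □¬q, w2
6. ¬q, w2
Accessibility: w0Rw0, w0Rw1, w0Rw2, w1Rw1, w2Rw2
The negation has an open branch (countermodel exists).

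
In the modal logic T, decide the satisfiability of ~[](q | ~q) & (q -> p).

No, unsatisfiable

1. ~[](q | ~q) & (q -> p), u
2. ~[](q | ~q), u
3. q -> p, u
4. p, u
5. ~(q | ~q), v
6. ~q, v
7. q, v
Accessibility: uRu, uRv, vRv
Branch closes: q and ~q both at v.
All branches of the tableau close; one closing branch shown above.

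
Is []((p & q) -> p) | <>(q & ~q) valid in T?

Valid in T

Tableau for the negation ~([]((p & q) -> p) | <>(q & ~q)):
1. ~([]((p & q) -> p) | <>(q & ~q)), 0
2. ~[]((p & q) -> p), 0
3. ~<>(q & ~q), 0
4. ~(q & ~q), 0
5. q, 0
6. ~((p & q) -> p), 1
7. p & q, 1
8. ~p, 1
9. p, 1
10. q, 1
Accessibility: 0R0, 0R1, 1R1
Branch closes: p and ~p both at 1.
Every branch of the negation's tableau closes; the branch above is one of them.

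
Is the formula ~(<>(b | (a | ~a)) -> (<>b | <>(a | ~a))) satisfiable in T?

1. ~(<>(b | (a | ~a)) -> (<>b | <>(a | ~a))), 0
2. <>(b | (a | ~a)), 0
3. ~(<>b | <>(a | ~a)), 0
4. ~<>b, 0
5. ~<>(a | ~a), 0
6. ~b, 0
7. ~(a | ~a), 0
8. ~a, 0
9. a, 0
Accessibility: 0R0
Branch closes: a and ~a both at 0.
(One branch shown.) All branches close.

No, unsatisfiable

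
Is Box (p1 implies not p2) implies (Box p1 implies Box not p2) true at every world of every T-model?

Yes, valid

Tableau for the negation not (Box (p1 implies not p2) implies (Box p1 implies Box not p2)):
1. not (Box (p1 implies not p2) implies (Box p1 implies Box not p2)), u
2. Box (p1 implies not p2), u   [neg-implies-rule on 1]
3. not (Box p1 implies Box not p2), u   [neg-implies-rule on 1]
4. Box p1, u   [neg-implies-rule on 3]
5. not Box not p2, u   [neg-implies-rule on 3]
6. p1 implies not p2, u   [Box-rule on 2 via uRu]
7. p1, u   [Box-rule on 4 via uRu]
8. not p2, u   [implies-rule on 6 (branches; this branch)]
9. p2, v   [neg-Box-rule on 5: fresh world v, uRv]
10. p1 implies not p2, v   [Box-rule on 2 via uRv]
11. p1, v   [Box-rule on 4 via uRv]
12. not p2, v   [implies-rule on 10 (branches; this branch)]
Accessibility: uRu, uRv, vRv
Branch closes: p2 and not p2 both at v.
All branches of the negation close; one closing branch shown above.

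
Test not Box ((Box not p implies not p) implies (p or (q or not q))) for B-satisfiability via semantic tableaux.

1. not Box ((Box not p implies not p) implies (p or (q or not q))), 0
2. not ((Box not p implies not p) implies (p or (q or not q))), 1   [neg-Box-rule on 1: fresh world 1, 0R1]
3. Box not p implies not p, 1   [neg-implies-rule on 2]
4. not (p or (q or not q)), 1   [neg-implies-rule on 2]
5. not p, 1   [neg-or-rule on 4]
6. not (q or not q), 1   [neg-or-rule on 4]
7. not q, 1   [neg-or-rule on 6]
8. q, 1   [neg-or-rule on 6]
Accessibility: 0R0, 0R1, 1R0, 1R1
Branch closes: q and not q both at 1.
(One branch shown.) All branches close.

Unsatisfiable (every branch closes)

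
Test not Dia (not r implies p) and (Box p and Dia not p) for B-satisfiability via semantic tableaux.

Unsatisfiable (every branch closes)

1. not Dia (not r implies p) and (Box p and Dia not p), 0
2. not Dia (not r implies p), 0
3. Box p and Dia not p, 0
4. Box p, 0
5. Dia not p, 0
6. not (not r implies p), 0
7. not r, 0
8. not p, 0
9. p, 0
Accessibility: 0R0
Branch closes: p and not p both at 0.
(One branch shown.) All branches close.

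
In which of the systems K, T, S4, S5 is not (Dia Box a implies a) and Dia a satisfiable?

K, T, S4

S5-tableau for the formula:
1. not (Dia Box a implies a) and Dia a, 0
2. not (Dia Box a implies a), 0
3. Dia a, 0
4. Dia Box a, 0
5. not a, 0
6. a, 1
7. Box a, 2
8. a, 0
Accessibility: 0R0, 0R1, 0R2, 1R0, 1R1, 1R2, 2R0, 2R1, 2R2
Branch closes: a and not a both at 0.
Every branch closes (one shown): unsatisfiable in S5.
S4-tableau for the formula:
1. not (Dia Box a implies a) and Dia a, 0
2. not (Dia Box a implies a), 0
3. Dia a, 0
4. Dia Box a, 0
5. not a, 0
6. a, 1
7. Box a, 2
8. a, 2
Accessibility: 0R0, 0R1, 0R2, 1R1, 2R2
Complete open branch: satisfiable in S4, hence also in K, T (this S4-model is also a K-model and a T-model).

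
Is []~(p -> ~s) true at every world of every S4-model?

Tableau for the negation ~[]~(p -> ~s):
1. ~[]~(p -> ~s), w0
2. p -> ~s, w1
3. ~s, w1
Accessibility: w0Rw0, w0Rw1, w1Rw1
The negation has an open branch (countermodel exists).

Not valid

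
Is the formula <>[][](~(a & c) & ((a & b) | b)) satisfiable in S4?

1. <>[][](~(a & c) & ((a & b) | b)), 0
2. [][](~(a & c) & ((a & b) | b)), 1   [<>-rule on 1: fresh world 1, 0R1]
3. [](~(a & c) & ((a & b) | b)), 1   [[]-rule on 2 via 1R1]
4. ~(a & c) & ((a & b) | b), 1   [[]-rule on 3 via 1R1]
5. ~(a & c), 1   [&-rule on 4]
6. (a & b) | b, 1   [&-rule on 4]
7. ~c, 1   [~&-rule on 5 (branches; this branch)]
8. b, 1   [|-rule on 6 (branches; this branch)]
Accessibility: 0R0, 0R1, 1R1

Yes, satisfiable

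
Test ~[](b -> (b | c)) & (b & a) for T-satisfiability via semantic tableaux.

No, unsatisfiable

1. ~[](b -> (b | c)) & (b & a), u
2. ~[](b -> (b | c)), u
3. b & a, u
4. b, u
5. a, u
6. ~(b -> (b | c)), v
7. b, v
8. ~(b | c), v
9. ~b, v
10. ~c, v
Accessibility: uRu, uRv, vRv
Branch closes: b and ~b both at v.
(One branch shown.) All branches close.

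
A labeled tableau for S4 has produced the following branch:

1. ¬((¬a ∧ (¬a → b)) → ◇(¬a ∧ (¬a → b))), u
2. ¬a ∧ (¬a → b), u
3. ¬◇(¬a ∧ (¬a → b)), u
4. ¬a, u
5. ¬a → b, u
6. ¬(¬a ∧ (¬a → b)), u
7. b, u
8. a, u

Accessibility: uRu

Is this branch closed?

Yes, closed

Both a and ¬a appear at u.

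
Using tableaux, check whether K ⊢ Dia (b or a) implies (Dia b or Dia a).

Valid

Tableau for the negation not (Dia (b or a) implies (Dia b or Dia a)):
1. not (Dia (b or a) implies (Dia b or Dia a)), u
2. Dia (b or a), u   [neg-implies-rule on 1]
3. not (Dia b or Dia a), u   [neg-implies-rule on 1]
4. not Dia b, u   [neg-or-rule on 3]
5. not Dia a, u   [neg-or-rule on 3]
6. b or a, v   [Dia-rule on 2: fresh world v, uRv]
7. not b, v   [neg-Dia-rule on 4 via uRv]
8. not a, v   [neg-Dia-rule on 5 via uRv]
9. a, v   [or-rule on 6 (branches; this branch)]
Accessibility: uRv
Branch closes: a and not a both at v.
All branches of the negation close; one closing branch shown above.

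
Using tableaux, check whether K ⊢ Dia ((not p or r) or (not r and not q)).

Tableau for the negation not Dia ((not p or r) or (not r and not q)):
1. not Dia ((not p or r) or (not r and not q)), u
The negation has an open branch (countermodel exists).

No, not valid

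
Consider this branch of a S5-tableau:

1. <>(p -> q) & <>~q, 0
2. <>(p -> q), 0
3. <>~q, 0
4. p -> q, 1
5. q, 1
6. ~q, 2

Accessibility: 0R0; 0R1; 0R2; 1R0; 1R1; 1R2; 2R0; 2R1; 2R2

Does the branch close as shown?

No atom appears with both signs at the same world.

No, open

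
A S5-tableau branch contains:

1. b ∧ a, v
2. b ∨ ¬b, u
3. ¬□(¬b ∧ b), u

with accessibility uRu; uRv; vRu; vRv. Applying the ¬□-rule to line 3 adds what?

a fresh world w with uRw, and ¬(¬b ∧ b) at w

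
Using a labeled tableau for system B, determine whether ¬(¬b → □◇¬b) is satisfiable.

1. ¬(¬b → □◇¬b), w0
2. ¬b, w0
3. ¬□◇¬b, w0
4. ¬◇¬b, w1
5. b, w0
Accessibility: w0Rw0, w0Rw1, w1Rw0, w1Rw1
Branch closes: b and ¬b both at w0.
Every branch closes; the branch above is one of them.

Unsatisfiable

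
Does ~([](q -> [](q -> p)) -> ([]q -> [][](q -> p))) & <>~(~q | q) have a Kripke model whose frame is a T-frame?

1. ~([](q -> [](q -> p)) -> ([]q -> [][](q -> p))) & <>~(~q | q), u
2. ~([](q -> [](q -> p)) -> ([]q -> [][](q -> p))), u   [&-rule on 1]
3. <>~(~q | q), u   [&-rule on 1]
4. [](q -> [](q -> p)), u   [~->-rule on 2]
5. ~([]q -> [][](q -> p)), u   [~->-rule on 2]
6. []q, u   [~->-rule on 5]
7. ~[][](q -> p), u   [~->-rule on 5]
8. q -> [](q -> p), u   [[]-rule on 4 via uRu]
9. q, u   [[]-rule on 6 via uRu]
10. [](q -> p), u   [->-rule on 8 (branches; this branch)]
11. q -> p, u   [[]-rule on 10 via uRu]
12. p, u   [->-rule on 11 (branches; this branch)]
13. ~(~q | q), v   [<>-rule on 3: fresh world v, uRv]
14. q, v   [~|-rule on 13]
15. ~q, v   [~|-rule on 13]
Accessibility: uRu, uRv, vRv
Branch closes: q and ~q both at v.
Every branch closes; the branch above is one of them.

Unsatisfiable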